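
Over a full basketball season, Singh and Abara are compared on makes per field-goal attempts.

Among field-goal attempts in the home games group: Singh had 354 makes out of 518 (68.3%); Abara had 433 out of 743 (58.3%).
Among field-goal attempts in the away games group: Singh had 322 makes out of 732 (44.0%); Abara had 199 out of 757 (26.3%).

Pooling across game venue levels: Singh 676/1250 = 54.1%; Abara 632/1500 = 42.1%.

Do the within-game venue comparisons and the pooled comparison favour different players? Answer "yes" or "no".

no

Within each game venue level (home games 68.3% vs 58.3%; away games 44.0% vs 26.3%), Singh has the higher rate every time. Pooled: 54.1% vs 42.1% — Singh has the higher rate overall. They agree.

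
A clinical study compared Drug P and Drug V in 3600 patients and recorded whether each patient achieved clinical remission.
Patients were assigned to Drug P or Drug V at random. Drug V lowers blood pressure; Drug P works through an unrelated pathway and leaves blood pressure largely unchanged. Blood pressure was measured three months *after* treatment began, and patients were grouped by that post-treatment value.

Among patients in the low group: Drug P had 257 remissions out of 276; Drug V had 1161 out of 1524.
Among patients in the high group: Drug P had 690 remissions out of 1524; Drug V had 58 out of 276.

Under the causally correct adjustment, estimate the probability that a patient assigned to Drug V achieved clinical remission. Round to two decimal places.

0.68

Because the drug influences blood pressure, blood pressure is a post-treatment mediator, not a confounder. Stratifying on it would bias the estimate; the causal effect is the crude pooled difference.
So P(outcome | do(Drug V)) is just the pooled rate for Drug V: 1219/1800 = 0.677.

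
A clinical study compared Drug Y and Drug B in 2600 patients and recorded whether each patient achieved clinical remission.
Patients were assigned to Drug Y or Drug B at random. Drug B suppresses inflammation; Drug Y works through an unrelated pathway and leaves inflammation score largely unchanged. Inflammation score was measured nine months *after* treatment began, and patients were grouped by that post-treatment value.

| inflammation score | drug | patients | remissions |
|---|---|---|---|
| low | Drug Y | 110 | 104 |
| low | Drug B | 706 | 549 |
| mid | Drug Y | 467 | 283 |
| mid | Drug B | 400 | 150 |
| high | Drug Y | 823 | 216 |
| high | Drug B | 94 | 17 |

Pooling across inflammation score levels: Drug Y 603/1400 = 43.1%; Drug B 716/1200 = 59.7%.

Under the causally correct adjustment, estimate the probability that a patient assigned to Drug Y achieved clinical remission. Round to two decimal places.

0.43

Drug Y is higher inside every inflammation score stratum but Drug B is higher in aggregate. Whether to stratify depends on how inflammation score relates to the drug.
Inflammation score here is a post-treatment variable shaped by the drug; conditioning on it would introduce bias rather than remove it. The overall comparison is the causal one.
So P(outcome | do(Drug Y)) is just the pooled rate for Drug Y: 603/1400 = 0.431.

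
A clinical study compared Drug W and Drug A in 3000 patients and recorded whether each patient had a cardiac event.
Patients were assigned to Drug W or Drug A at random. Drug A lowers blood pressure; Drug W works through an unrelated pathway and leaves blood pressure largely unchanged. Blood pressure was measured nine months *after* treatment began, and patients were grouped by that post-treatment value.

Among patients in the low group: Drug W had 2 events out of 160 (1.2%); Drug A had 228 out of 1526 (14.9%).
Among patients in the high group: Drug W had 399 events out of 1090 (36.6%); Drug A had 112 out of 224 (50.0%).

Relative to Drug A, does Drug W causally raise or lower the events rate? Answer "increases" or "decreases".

increases

Blood pressure here is a post-treatment variable shaped by the drug; conditioning on it would introduce bias rather than remove it. The overall comparison is the causal one.
Pooled: Drug W 32.1% vs Drug A 19.4%; Drug A is lower overall.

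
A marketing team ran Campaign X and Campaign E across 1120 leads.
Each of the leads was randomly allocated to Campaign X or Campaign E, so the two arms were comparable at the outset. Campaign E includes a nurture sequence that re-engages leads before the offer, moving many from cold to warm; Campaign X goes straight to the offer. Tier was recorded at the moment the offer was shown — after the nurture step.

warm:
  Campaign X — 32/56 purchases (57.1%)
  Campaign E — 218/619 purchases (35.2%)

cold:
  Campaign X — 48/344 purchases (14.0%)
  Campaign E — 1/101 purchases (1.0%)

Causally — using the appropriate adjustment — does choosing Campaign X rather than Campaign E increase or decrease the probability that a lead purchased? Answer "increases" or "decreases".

Stratifying would compare campaigns among leads the campaigns themselves sorted into engagement tier groups — a form of selection on an intermediate. The unconditioned pooled rates give the total causal effect.
Pooled: Campaign X 20.0% vs Campaign E 30.4%; Campaign E is higher overall.

decreases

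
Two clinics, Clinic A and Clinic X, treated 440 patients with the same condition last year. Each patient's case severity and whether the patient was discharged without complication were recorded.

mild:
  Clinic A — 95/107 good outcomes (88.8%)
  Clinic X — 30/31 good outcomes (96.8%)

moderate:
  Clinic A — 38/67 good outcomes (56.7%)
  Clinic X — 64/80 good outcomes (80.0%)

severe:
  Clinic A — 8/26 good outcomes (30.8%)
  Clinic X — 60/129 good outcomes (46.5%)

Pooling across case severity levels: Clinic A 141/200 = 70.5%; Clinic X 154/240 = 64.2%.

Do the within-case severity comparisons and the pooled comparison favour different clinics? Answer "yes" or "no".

Within each case severity level (mild 88.8% vs 96.8%; moderate 56.7% vs 80.0%; severe 30.8% vs 46.5%), Clinic X has the higher rate every time. Pooled: 70.5% vs 64.2% — Clinic A has the higher rate overall. The two comparisons disagree.

yes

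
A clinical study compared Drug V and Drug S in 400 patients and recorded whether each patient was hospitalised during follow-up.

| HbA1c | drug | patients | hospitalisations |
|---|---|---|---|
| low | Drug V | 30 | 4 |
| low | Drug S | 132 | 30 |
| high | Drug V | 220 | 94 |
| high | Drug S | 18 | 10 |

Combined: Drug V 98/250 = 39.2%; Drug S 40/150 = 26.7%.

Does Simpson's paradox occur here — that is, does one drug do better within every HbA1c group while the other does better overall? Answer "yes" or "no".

Within each HbA1c level (low 13.3% vs 22.7%; high 42.7% vs 55.6%), Drug V has the lower rate every time. Pooled: 39.2% vs 26.7% — Drug S has the lower rate overall. The two comparisons disagree.

yes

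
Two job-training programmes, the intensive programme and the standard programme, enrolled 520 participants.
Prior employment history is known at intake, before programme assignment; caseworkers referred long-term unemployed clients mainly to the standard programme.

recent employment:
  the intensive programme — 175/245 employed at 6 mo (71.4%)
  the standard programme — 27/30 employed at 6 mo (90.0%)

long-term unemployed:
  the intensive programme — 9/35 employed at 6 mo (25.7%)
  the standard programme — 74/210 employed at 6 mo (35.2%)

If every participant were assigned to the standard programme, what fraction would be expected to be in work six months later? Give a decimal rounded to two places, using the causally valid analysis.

The prior employment history-specific comparison favours the standard programme throughout, but the pooled figures favour the intensive programme. The question is whether to condition on prior employment history.
Nothing the programme does changes prior employment history; the imbalance is an allocation artefact. With prior employment history also predicting the outcome, the pooled figure is confounded, and the within-stratum comparison is the causal one.
Standardising the standard programme to the population prior employment history mix: 0.529·27/30 + 0.471·74/210 = 0.642.

0.64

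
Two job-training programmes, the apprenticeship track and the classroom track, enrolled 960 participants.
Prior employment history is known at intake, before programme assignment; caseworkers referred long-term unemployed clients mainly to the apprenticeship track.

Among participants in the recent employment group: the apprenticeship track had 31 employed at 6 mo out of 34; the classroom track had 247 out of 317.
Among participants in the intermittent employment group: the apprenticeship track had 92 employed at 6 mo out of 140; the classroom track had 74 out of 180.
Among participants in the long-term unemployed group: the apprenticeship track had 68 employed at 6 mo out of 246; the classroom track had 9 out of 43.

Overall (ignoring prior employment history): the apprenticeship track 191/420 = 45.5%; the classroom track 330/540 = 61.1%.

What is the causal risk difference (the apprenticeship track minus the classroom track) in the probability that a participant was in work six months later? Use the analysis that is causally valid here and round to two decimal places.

+0.15

the apprenticeship track is higher inside every prior employment history stratum but the classroom track is higher in aggregate. Whether to stratify depends on how prior employment history relates to the programme.
Prior employment history differs across programmes for reasons unrelated to any effect of the programme itself, and it separately predicts the outcome — a classic confounder. We must compare within prior employment history levels.
Adjusting over the population distribution of prior employment history: 0.366·(0.912−0.779) + 0.333·(0.657−0.411) + 0.301·(0.276−0.209) = +0.151.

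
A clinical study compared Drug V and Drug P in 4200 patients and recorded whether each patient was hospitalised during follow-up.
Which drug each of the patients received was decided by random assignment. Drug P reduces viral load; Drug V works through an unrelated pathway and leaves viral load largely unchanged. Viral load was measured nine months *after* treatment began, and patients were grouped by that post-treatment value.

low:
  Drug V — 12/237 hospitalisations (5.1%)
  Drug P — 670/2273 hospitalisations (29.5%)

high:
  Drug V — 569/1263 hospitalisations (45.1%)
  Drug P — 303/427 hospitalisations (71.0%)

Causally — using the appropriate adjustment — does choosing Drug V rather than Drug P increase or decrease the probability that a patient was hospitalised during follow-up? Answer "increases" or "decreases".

Within every viral load level Drug V has the lower rate, yet pooled Drug P does — Simpson's reversal.
The distribution of viral load is itself part of what the drug does — it is an intermediate outcome. Holding it fixed would remove that part of the effect; the total effect is the pooled difference.
Pooled: Drug V 38.7% vs Drug P 36.0%; Drug P is lower overall.

increases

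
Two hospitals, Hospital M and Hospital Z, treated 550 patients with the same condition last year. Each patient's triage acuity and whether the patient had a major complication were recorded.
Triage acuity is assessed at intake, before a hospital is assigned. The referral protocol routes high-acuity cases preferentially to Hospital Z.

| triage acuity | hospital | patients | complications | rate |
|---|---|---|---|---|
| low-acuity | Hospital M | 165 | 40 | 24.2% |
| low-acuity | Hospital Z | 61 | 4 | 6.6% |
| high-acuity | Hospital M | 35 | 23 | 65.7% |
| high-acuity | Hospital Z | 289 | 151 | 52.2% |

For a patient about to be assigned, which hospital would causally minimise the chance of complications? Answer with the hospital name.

Hospital Z

The imbalance in triage acuity arose from how patients were allocated, not from anything the hospital did; and triage acuity independently affects the outcome. The pooled gap is confounded — condition on triage acuity.
Within each level — low-acuity: 24.2% vs 6.6%; high-acuity: 65.7% vs 52.2% — Hospital Z is lower every time.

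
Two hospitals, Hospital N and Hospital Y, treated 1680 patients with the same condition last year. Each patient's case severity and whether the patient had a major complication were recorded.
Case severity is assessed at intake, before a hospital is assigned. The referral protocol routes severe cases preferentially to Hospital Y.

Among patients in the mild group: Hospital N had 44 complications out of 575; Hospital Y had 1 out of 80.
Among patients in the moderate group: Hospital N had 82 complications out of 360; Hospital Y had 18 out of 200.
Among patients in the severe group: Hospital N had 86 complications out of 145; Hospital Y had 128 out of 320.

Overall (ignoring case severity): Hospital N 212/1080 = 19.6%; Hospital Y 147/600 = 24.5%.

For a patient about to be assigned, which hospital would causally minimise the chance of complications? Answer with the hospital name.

The imbalance in case severity arose from how patients were allocated, not from anything the hospital did; and case severity independently affects the outcome. The pooled gap is confounded — condition on case severity.
Within each level — mild: 7.7% vs 1.2%; moderate: 22.8% vs 9.0%; severe: 59.3% vs 40.0% — Hospital Y is lower every time.

Hospital Y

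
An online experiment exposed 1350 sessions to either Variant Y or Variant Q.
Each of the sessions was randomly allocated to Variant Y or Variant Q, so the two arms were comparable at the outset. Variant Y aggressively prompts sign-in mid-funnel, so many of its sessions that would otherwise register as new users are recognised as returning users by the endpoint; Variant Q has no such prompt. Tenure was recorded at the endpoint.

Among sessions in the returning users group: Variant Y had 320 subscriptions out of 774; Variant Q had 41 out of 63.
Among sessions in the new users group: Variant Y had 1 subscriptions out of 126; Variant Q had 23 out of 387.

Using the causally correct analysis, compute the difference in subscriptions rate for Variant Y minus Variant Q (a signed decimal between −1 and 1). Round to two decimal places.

User tenure here is a post-treatment variable shaped by the variant; conditioning on it would introduce bias rather than remove it. The overall comparison is the causal one.
The causal difference is the pooled difference: 0.357 − 0.142 = +0.214.

+0.21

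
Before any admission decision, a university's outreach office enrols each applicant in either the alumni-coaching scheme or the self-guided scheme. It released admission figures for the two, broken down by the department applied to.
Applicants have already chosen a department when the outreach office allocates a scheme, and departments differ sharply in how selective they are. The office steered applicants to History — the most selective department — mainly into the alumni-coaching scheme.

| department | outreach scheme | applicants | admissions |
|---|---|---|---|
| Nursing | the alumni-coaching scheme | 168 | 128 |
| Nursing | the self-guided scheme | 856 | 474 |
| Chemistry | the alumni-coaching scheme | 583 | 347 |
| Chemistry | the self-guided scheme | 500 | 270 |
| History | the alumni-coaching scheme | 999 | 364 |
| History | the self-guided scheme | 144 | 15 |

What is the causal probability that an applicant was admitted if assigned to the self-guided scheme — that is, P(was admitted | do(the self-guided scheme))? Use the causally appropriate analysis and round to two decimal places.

The department-specific comparison favours the alumni-coaching scheme throughout, but the pooled figures favour the self-guided scheme. The question is whether to condition on department.
Here department is a common cause — it drives both which outreach scheme a case falls under and the outcome. The crude comparison mixes populations; the stratum-specific rates are the causally relevant ones.
Standardising the self-guided scheme to the population department mix: 0.315·474/856 + 0.333·270/500 + 0.352·15/144 = 0.391.

0.39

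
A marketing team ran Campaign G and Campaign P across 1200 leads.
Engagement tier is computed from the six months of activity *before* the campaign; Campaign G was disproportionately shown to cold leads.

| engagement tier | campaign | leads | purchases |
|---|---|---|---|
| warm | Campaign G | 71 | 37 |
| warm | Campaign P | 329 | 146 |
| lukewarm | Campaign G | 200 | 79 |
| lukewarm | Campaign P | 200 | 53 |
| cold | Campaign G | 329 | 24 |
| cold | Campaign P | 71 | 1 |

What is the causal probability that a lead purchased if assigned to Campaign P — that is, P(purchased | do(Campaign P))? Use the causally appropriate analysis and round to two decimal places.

0.24

The engagement tier-specific comparison favours Campaign G throughout, but the pooled figures favour Campaign P. The question is whether to condition on engagement tier.
Engagement tier is set before the campaign has any effect — it is not caused by the campaign — and it independently drives the outcome. That makes it a confounder, so the causal comparison is within engagement tier levels.
Standardising Campaign P to the population engagement tier mix: 0.333·146/329 + 0.333·53/200 + 0.333·1/71 = 0.241.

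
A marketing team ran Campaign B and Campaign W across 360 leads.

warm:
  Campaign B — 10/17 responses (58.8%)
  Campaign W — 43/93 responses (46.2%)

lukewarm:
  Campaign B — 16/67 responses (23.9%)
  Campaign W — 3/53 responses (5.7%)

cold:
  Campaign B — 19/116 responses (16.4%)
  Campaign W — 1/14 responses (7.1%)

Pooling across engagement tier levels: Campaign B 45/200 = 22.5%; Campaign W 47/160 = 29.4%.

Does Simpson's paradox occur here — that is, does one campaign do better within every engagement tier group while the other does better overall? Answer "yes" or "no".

Within each engagement tier level (warm 58.8% vs 46.2%; lukewarm 23.9% vs 5.7%; cold 16.4% vs 7.1%), Campaign B has the higher rate every time. Pooled: 22.5% vs 29.4% — Campaign W has the higher rate overall. The two comparisons disagree.

yes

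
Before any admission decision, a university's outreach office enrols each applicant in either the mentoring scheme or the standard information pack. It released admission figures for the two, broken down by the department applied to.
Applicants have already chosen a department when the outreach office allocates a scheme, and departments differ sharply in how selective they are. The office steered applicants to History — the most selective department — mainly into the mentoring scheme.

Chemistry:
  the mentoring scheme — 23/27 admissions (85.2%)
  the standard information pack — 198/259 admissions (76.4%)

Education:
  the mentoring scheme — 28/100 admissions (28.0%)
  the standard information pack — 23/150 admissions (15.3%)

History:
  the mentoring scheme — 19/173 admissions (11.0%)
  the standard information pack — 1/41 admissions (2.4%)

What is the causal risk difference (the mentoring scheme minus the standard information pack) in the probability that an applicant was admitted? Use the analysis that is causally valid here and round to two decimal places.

Since department is a pre-existing factor (not a product of the outreach scheme) and it affects the outcome on its own, it is a confounder. The stratified rates, not the pooled rate, identify the causal effect.
Adjusting over the population distribution of department: 0.381·(0.852−0.764) + 0.333·(0.280−0.153) + 0.285·(0.110−0.024) = +0.100.

+0.10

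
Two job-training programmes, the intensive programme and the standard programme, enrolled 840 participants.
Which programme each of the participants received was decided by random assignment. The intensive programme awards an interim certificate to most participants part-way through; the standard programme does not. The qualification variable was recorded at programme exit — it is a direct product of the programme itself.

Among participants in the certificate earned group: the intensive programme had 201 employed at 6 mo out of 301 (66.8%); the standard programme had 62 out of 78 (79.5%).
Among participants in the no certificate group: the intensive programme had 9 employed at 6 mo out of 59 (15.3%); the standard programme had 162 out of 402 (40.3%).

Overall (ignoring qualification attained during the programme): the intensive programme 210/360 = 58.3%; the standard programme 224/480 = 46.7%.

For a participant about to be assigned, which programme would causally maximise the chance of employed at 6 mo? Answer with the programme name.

Qualification attained during the programme lies on the pathway programme → qualification attained during the programme → outcome, so adjusting for it blocks the indirect effect. For the total causal effect of programme, use the unadjusted pooled rates.
Pooled: the intensive programme 58.3% vs the standard programme 46.7%; the intensive programme is higher overall.

the intensive programme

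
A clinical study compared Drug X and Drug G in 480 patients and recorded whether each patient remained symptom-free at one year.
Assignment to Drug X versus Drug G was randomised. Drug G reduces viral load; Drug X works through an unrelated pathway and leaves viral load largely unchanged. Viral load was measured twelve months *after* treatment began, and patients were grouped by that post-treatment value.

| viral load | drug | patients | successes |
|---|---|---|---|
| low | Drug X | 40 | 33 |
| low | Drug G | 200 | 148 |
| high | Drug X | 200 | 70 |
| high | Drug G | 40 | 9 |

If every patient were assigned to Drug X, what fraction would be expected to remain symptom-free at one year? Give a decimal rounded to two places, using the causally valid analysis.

0.43

Because the drug influences viral load, viral load is a post-treatment mediator, not a confounder. Stratifying on it would bias the estimate; the causal effect is the crude pooled difference.
So P(outcome | do(Drug X)) is just the pooled rate for Drug X: 103/240 = 0.429.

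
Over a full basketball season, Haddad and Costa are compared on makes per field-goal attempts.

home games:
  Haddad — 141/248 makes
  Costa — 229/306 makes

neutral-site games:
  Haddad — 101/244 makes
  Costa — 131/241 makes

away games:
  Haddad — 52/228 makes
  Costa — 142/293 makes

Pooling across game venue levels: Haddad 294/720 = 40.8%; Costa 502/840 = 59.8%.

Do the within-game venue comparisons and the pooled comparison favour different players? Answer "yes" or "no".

no

Within each game venue level (home games 56.9% vs 74.8%; neutral-site games 41.4% vs 54.4%; away games 22.8% vs 48.5%), Costa has the higher rate every time. Pooled: 40.8% vs 59.8% — Costa has the higher rate overall. They agree.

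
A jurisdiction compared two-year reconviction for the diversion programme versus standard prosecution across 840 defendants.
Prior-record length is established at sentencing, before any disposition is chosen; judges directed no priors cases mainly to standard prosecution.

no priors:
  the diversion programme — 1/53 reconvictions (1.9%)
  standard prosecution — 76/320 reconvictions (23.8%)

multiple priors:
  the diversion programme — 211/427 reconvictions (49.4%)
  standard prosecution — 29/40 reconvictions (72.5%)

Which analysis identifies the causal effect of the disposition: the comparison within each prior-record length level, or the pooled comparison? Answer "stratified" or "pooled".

stratified

Since prior-record length is a pre-existing factor (not a product of the disposition) and it affects the outcome on its own, it is a confounder. The stratified rates, not the pooled rate, identify the causal effect.
Within each level — no priors: 1.9% vs 23.8%; multiple priors: 49.4% vs 72.5% — the diversion programme is lower every time.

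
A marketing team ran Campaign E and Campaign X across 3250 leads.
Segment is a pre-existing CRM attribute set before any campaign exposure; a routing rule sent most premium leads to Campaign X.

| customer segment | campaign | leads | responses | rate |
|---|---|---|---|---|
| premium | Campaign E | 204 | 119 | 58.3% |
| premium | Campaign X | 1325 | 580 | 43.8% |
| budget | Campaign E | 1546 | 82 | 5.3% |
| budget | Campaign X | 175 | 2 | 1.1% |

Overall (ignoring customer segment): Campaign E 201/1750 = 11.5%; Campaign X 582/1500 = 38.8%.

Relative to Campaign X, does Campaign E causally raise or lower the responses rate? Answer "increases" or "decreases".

increases

The customer segment-specific comparison favours Campaign E throughout, but the pooled figures favour Campaign X. The question is whether to condition on customer segment.
Here customer segment is a common cause — it drives both which campaign a case falls under and the outcome. The crude comparison mixes populations; the stratum-specific rates are the causally relevant ones.
Within each level — premium: 58.3% vs 43.8%; budget: 5.3% vs 1.1% — Campaign E is higher every time.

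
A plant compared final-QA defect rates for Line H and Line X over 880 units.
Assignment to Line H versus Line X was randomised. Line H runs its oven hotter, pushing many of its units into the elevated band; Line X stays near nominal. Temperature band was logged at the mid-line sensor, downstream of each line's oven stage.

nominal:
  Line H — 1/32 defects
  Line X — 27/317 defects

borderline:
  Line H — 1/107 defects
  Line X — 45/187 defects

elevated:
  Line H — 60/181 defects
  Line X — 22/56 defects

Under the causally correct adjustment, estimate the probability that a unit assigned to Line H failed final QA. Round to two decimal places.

In-process temperature band here is a post-treatment variable shaped by the line; conditioning on it would introduce bias rather than remove it. The overall comparison is the causal one.
So P(outcome | do(Line H)) is just the pooled rate for Line H: 62/320 = 0.194.

0.19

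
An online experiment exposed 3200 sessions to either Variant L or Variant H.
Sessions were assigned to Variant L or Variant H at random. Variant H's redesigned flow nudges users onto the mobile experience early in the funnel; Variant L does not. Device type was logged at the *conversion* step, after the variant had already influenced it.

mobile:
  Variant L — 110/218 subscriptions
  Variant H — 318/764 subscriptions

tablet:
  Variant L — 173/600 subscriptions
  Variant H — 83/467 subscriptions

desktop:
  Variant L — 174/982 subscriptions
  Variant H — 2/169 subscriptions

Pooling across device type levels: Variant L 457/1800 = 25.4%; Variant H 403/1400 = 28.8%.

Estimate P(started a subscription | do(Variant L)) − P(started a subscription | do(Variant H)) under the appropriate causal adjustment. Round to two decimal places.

Device type here is a post-treatment variable shaped by the variant; conditioning on it would introduce bias rather than remove it. The overall comparison is the causal one.
The causal difference is the pooled difference: 0.254 − 0.288 = -0.034.

-0.03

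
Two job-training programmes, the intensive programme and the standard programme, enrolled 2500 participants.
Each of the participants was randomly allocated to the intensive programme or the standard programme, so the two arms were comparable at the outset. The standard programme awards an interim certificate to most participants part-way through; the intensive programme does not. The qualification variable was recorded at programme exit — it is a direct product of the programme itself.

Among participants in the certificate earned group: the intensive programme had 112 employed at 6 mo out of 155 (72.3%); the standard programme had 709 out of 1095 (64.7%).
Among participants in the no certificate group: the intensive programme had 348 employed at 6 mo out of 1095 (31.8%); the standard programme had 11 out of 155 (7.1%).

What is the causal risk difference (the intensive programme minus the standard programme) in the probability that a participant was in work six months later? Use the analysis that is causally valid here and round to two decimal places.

the intensive programme is higher inside every qualification attained during the programme stratum but the standard programme is higher in aggregate. Whether to stratify depends on how qualification attained during the programme relates to the programme.
Because the programme influences qualification attained during the programme, qualification attained during the programme is a post-treatment mediator, not a confounder. Stratifying on it would bias the estimate; the causal effect is the crude pooled difference.
The causal difference is the pooled difference: 0.368 − 0.576 = -0.208.

-0.21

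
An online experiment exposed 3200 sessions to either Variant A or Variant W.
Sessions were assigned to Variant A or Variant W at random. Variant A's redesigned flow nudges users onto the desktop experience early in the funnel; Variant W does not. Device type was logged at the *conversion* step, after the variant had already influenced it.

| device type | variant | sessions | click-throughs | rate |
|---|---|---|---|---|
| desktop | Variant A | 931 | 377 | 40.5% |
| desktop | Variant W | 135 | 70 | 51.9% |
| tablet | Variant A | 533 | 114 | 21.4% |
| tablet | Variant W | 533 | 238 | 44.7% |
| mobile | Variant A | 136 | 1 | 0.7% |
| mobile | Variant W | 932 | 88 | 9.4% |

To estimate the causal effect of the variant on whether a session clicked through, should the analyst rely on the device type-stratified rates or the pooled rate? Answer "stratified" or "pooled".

pooled

Device type is downstream of the variant. One should not condition on a consequence of treatment, so the overall rates are the right comparison.
Pooled: Variant A 30.8% vs Variant W 24.8%; Variant A is higher overall.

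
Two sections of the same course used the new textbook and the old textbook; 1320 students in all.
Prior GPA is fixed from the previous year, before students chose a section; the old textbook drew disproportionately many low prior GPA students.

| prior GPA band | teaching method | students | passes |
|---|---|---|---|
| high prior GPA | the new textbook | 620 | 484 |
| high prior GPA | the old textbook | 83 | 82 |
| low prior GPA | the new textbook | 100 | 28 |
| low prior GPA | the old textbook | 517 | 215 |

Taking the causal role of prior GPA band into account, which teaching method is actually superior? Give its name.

the old textbook

Since prior GPA band is a pre-existing factor (not a product of the teaching method) and it affects the outcome on its own, it is a confounder. The stratified rates, not the pooled rate, identify the causal effect.
Within each level — high prior GPA: 78.1% vs 98.8%; low prior GPA: 28.0% vs 41.6% — the old textbook is higher every time.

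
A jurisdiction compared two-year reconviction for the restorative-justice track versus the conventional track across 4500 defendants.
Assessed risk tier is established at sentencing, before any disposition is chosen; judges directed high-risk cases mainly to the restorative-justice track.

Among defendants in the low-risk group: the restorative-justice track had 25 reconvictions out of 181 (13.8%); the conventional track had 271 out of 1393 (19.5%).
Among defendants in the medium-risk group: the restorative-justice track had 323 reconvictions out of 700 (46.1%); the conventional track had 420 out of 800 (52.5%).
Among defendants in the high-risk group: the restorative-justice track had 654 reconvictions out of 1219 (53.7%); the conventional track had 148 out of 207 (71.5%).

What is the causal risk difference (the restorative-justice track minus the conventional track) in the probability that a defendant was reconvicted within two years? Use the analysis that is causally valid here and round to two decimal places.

Since assessed risk tier is a pre-existing factor (not a product of the disposition) and it affects the outcome on its own, it is a confounder. The stratified rates, not the pooled rate, identify the causal effect.
Adjusting over the population distribution of assessed risk tier: 0.350·(0.138−0.195) + 0.333·(0.461−0.525) + 0.317·(0.537−0.715) = -0.097.

-0.10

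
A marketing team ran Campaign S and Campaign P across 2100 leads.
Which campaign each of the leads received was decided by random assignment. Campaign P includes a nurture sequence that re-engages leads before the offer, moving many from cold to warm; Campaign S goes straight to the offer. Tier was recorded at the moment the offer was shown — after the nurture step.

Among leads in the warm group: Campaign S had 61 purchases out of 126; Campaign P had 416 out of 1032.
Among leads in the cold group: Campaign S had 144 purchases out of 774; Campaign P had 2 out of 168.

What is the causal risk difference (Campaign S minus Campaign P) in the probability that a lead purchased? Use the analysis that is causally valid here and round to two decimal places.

-0.12

The stratified and pooled comparisons disagree (Campaign S wins within each engagement tier; Campaign P wins overall), so the answer turns on the causal role of engagement tier.
Engagement tier here is a post-treatment variable shaped by the campaign; conditioning on it would introduce bias rather than remove it. The overall comparison is the causal one.
The causal difference is the pooled difference: 0.228 − 0.348 = -0.121.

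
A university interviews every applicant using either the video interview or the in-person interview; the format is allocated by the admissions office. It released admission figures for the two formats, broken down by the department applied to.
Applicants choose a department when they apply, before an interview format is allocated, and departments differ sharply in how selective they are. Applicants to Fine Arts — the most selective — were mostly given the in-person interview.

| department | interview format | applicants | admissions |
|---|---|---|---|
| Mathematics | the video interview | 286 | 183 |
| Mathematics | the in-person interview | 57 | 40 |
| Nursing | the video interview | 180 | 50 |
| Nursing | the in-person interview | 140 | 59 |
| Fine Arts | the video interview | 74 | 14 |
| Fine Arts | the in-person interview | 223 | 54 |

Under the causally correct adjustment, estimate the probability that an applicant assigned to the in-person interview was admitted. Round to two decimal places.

Department satisfies the back-door criterion: it is not a descendant of the interview format, and it blocks the spurious path from interview format to outcome. Adjusting for it (i.e., using the within-department rates) gives the causal effect.
Standardising the in-person interview to the population department mix: 0.357·40/57 + 0.333·59/140 + 0.309·54/223 = 0.466.

0.47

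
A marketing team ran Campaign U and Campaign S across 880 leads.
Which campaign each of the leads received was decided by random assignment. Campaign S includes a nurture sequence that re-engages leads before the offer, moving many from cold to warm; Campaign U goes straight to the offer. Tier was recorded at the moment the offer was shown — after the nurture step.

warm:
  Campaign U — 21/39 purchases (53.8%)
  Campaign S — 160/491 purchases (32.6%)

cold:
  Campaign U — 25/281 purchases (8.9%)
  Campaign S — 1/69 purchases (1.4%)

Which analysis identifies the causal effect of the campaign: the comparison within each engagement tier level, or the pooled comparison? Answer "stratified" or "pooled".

pooled

Engagement tier here is a post-treatment variable shaped by the campaign; conditioning on it would introduce bias rather than remove it. The overall comparison is the causal one.
Pooled: Campaign U 14.4% vs Campaign S 28.7%; Campaign S is higher overall.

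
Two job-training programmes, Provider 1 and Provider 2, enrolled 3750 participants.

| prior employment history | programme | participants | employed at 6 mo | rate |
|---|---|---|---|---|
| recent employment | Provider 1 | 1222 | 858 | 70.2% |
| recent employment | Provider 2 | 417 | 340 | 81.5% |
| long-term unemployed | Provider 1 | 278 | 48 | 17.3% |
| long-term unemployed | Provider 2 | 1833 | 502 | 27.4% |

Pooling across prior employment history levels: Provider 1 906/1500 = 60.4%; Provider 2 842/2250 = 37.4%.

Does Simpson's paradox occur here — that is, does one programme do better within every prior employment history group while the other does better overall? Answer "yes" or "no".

Within each prior employment history level (recent employment 70.2% vs 81.5%; long-term unemployed 17.3% vs 27.4%), Provider 2 has the higher rate every time. Pooled: 60.4% vs 37.4% — Provider 1 has the higher rate overall. The two comparisons disagree.

yes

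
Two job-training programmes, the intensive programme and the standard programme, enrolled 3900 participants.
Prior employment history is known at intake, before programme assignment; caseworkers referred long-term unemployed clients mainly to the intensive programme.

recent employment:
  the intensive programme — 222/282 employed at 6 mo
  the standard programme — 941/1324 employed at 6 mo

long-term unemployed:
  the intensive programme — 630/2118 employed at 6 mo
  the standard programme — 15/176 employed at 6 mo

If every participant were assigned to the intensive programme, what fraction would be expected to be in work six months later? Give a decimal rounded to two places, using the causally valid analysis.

Prior employment history differs across programmes for reasons unrelated to any effect of the programme itself, and it separately predicts the outcome — a classic confounder. We must compare within prior employment history levels.
Standardising the intensive programme to the population prior employment history mix: 0.412·222/282 + 0.588·630/2118 = 0.499.

0.50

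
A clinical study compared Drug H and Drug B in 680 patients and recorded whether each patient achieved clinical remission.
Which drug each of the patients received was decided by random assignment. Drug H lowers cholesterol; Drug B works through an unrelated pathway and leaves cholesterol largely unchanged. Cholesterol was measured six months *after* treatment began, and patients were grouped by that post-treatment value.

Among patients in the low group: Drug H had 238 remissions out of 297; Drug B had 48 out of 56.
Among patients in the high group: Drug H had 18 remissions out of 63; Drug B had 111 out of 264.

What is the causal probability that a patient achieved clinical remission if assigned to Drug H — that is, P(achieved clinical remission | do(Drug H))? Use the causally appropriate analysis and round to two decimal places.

0.71

The stratified and pooled comparisons disagree (Drug B wins within each cholesterol; Drug H wins overall), so the answer turns on the causal role of cholesterol.
Because the drug influences cholesterol, cholesterol is a post-treatment mediator, not a confounder. Stratifying on it would bias the estimate; the causal effect is the crude pooled difference.
So P(outcome | do(Drug H)) is just the pooled rate for Drug H: 256/360 = 0.711.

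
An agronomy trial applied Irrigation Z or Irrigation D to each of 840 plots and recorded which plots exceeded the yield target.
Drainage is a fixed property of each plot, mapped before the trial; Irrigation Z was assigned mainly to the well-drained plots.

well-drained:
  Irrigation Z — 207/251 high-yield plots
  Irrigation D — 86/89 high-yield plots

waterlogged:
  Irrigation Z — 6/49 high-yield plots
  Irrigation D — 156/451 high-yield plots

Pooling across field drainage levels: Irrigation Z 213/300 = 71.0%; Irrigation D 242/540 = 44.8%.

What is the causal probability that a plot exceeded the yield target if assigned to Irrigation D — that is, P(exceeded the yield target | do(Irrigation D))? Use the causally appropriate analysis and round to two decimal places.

Since field drainage is a pre-existing factor (not a product of the irrigation) and it affects the outcome on its own, it is a confounder. The stratified rates, not the pooled rate, identify the causal effect.
Standardising Irrigation D to the population field drainage mix: 0.405·86/89 + 0.595·156/451 = 0.597.

0.60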